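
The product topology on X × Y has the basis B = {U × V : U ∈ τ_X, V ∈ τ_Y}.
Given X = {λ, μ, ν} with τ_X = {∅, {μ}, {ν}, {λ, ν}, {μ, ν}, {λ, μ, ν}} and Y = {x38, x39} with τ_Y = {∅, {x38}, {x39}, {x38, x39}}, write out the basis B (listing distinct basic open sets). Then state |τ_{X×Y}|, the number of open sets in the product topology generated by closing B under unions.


Basis B = {∅ × ∅, {μ} × {x38}, {μ} × {x39}, {ν} × {x38}, {ν} × {x39}, {λ, ν} × {x38}, {λ, ν} × {x39}, {μ} × {x38, x39}, {μ, ν} × {x38}, {μ, ν} × {x39}, {ν} × {x38, x39}, {λ, μ, ν} × {x38}, {λ, μ, ν} × {x39}, {λ, ν} × {x38, x39}, {μ, ν} × {x38, x39}, {λ, μ, ν} × {x38, x39}}; |τ_{X×Y}| = 36.

Enumerate products U × V with U ∈ τ_X, V ∈ τ_Y (deduplicated):
  ∅ × ∅ = {} (∅)
  {μ} × {x38} = {(μ,x38)}
  {μ} × {x39} = {(μ,x39)}
  {ν} × {x38} = {(ν,x38)}
  {ν} × {x39} = {(ν,x39)}
  {λ, ν} × {x38} = {(λ,x38), (ν,x38)}
  {λ, ν} × {x39} = {(λ,x39), (ν,x39)}
  {μ} × {x38, x39} = {(μ,x38), (μ,x39)}
  {μ, ν} × {x38} = {(μ,x38), (ν,x38)}
  {μ, ν} × {x39} = {(μ,x39), (ν,x39)}
  {ν} × {x38, x39} = {(ν,x38), (ν,x39)}
  {λ, μ, ν} × {x38} = {(λ,x38), (μ,x38), (ν,x38)}
  {λ, μ, ν} × {x39} = {(λ,x39), (μ,x39), (ν,x39)}
  {λ, ν} × {x38, x39} = {(λ,x38), (λ,x39), (ν,x38), (ν,x39)}
  {μ, ν} × {x38, x39} = {(μ,x38), (μ,x39), (ν,x38), (ν,x39)}
  {λ, μ, ν} × {x38, x39} = {(λ,x38), (λ,x39), (μ,x38), (μ,x39), (ν,x38), (ν,x39)}
These 16 distinct sets form the basis B.
Close under arbitrary unions to get τ_{X×Y}; counting gives |τ_{X×Y}| = 36.


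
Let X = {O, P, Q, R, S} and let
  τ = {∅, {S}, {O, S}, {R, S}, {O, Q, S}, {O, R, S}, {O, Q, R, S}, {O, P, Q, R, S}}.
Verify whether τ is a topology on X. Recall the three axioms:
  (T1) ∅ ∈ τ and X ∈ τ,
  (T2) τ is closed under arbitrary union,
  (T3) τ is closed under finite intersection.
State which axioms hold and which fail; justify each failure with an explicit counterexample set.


τ IS a topology on X.

Axiom (T1): ∅ ∈ τ? Yes; X ∈ τ? Yes.
Axiom (T2/T3): check pairwise unions and intersections of members of τ.
All pairwise intersections and unions checked — each lies in τ. Therefore τ satisfies (T1), (T2), (T3): it IS a topology on X.


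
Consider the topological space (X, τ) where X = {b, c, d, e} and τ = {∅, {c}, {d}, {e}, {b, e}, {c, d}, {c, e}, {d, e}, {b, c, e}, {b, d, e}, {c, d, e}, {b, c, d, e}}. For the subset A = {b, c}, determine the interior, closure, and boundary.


int(A) = {c}, cl(A) = {b, c}, ∂A = {b}.

Closed sets in (X, τ) are complements of opens:
  closed(X, τ) = {∅, {b}, {c}, {d}, {b, c}, {b, d}, {b, e}, {c, d}, {b, c, d}, {b, c, e}, {b, d, e}, {b, c, d, e}}.
int(A) = ⋃ {U ∈ τ : U ⊆ A}. Opens contained in A: ∅, {c}.
Taking the union of these: int(A) = {c}.
cl(A) = ⋂ {C closed : A ⊆ C}. Closed sets containing A: {b, c}, {b, c, d}, {b, c, e}, {b, c, d, e}.
Intersecting these: cl(A) = {b, c}.
∂A = cl(A) ∖ int(A) = {b, c} ∖ {c} = {b}.


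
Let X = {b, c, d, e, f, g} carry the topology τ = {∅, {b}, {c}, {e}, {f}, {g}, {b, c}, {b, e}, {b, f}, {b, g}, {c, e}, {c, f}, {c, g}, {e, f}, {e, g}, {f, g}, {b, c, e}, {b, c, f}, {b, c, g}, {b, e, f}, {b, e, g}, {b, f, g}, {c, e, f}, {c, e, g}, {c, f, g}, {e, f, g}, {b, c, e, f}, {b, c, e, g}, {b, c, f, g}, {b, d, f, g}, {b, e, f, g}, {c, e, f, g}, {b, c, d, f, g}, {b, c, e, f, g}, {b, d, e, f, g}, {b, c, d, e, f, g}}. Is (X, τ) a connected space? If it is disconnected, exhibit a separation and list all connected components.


(X, τ) is disconnected; components = [{c}, {e}, {b, d, f, g}].

Find clopen sets (U ∈ τ with X ∖ U ∈ τ):
  U = ∅, X ∖ U = {b, c, d, e, f, g} — both open, so U is clopen.
  U = {c}, X ∖ U = {b, d, e, f, g} — both open, so U is clopen.
  U = {e}, X ∖ U = {b, c, d, f, g} — both open, so U is clopen.
  U = {c, e}, X ∖ U = {b, d, f, g} — both open, so U is clopen.
  U = {b, d, f, g}, X ∖ U = {c, e} — both open, so U is clopen.
  U = {b, c, d, f, g}, X ∖ U = {e} — both open, so U is clopen.
  U = {b, d, e, f, g}, X ∖ U = {c} — both open, so U is clopen.
  U = {b, c, d, e, f, g}, X ∖ U = ∅ — both open, so U is clopen.
Nontrivial clopen(s) exist: e.g. {e}. So (X, τ) is disconnected.
Compute connected components by grouping points that agree on all clopens:
  component: {c}
  component: {e}
  component: {b, d, f, g}


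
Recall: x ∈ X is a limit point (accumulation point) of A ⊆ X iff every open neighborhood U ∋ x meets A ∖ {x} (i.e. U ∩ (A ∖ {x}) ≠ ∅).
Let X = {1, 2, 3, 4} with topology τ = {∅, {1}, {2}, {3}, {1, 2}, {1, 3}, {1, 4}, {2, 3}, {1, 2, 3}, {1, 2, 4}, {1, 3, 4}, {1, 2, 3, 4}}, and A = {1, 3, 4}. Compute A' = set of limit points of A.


A' = {4}

For each x ∈ X, list the open sets U ∈ τ with x ∈ U, then check whether U ∩ (A ∖ {x}) ≠ ∅ for every such U.
  x = 1: open {1} ∋ x has {1} ∩ (A ∖ {1}) = ∅, so x is NOT a limit point.
  x = 2: open {2} ∋ x has {2} ∩ (A ∖ {2}) = ∅, so x is NOT a limit point.
  x = 3: open {3} ∋ x has {3} ∩ (A ∖ {3}) = ∅, so x is NOT a limit point.
  x = 4: opens ∋ x are {1, 4}, {1, 2, 4}, {1, 3, 4}, {1, 2, 3, 4}; each meets A ∖ {4}, so x IS a limit point.
Collecting: A' = {4}.


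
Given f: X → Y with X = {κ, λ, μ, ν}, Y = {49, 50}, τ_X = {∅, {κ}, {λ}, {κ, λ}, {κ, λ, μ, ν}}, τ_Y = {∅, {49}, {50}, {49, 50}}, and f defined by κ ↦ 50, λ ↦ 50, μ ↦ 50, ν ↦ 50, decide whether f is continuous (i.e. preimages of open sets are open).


f IS continuous.

Compute f^{-1}(U) for each U ∈ τ_Y:
  U = ∅: f^{-1}(U) = ∅ ∈ τ_X ✓.
  U = {49}: f^{-1}(U) = ∅ ∈ τ_X ✓.
  U = {50}: f^{-1}(U) = {κ, λ, μ, ν} ∈ τ_X ✓.
  U = {49, 50}: f^{-1}(U) = {κ, λ, μ, ν} ∈ τ_X ✓.
Every preimage lies in τ_X, so f IS continuous.


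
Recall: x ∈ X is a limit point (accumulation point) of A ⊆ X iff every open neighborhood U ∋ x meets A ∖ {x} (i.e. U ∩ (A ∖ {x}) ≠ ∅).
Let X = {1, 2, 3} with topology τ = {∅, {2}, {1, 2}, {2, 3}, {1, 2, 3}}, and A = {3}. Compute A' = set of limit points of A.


A' = ∅

For each x ∈ X, list the open sets U ∈ τ with x ∈ U, then check whether U ∩ (A ∖ {x}) ≠ ∅ for every such U.
  x = 1: open {1, 2} ∋ x has {1, 2} ∩ (A ∖ {1}) = ∅, so x is NOT a limit point.
  x = 2: open {2} ∋ x has {2} ∩ (A ∖ {2}) = ∅, so x is NOT a limit point.
  x = 3: open {2, 3} ∋ x has {2, 3} ∩ (A ∖ {3}) = ∅, so x is NOT a limit point.
Collecting: A' = ∅.


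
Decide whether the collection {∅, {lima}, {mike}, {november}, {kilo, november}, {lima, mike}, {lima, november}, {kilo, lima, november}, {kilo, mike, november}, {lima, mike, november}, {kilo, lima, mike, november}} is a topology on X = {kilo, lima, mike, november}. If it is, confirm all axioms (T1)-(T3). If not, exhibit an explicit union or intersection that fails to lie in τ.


τ is NOT a topology on X.

Axiom (T1): ∅ ∈ τ? Yes; X ∈ τ? Yes.
Axiom (T2/T3): check pairwise unions and intersections of members of τ.
Counterexample for (T2): {mike} ∪ {november} = {mike, november} ∉ τ. Therefore τ is NOT a topology.


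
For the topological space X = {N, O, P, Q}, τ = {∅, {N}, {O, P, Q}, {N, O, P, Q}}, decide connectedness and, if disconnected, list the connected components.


(X, τ) is disconnected; components = [{N}, {O, P, Q}].

Find clopen sets (U ∈ τ with X ∖ U ∈ τ):
  U = ∅, X ∖ U = {N, O, P, Q} — both open, so U is clopen.
  U = {N}, X ∖ U = {O, P, Q} — both open, so U is clopen.
  U = {O, P, Q}, X ∖ U = {N} — both open, so U is clopen.
  U = {N, O, P, Q}, X ∖ U = ∅ — both open, so U is clopen.
Nontrivial clopen(s) exist: e.g. {N}. So (X, τ) is disconnected.
Compute connected components by grouping points that agree on all clopens:
  component: {N}
  component: {O, P, Q}


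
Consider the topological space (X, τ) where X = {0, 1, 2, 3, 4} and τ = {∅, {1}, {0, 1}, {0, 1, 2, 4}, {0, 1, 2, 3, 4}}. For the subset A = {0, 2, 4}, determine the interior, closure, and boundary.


int(A) = ∅, cl(A) = {0, 2, 3, 4}, ∂A = {0, 2, 3, 4}.

Closed sets in (X, τ) are complements of opens:
  closed(X, τ) = {∅, {3}, {2, 3, 4}, {0, 2, 3, 4}, {0, 1, 2, 3, 4}}.
int(A) = ⋃ {U ∈ τ : U ⊆ A}. Opens contained in A: ∅.
Taking the union of these: int(A) = ∅.
cl(A) = ⋂ {C closed : A ⊆ C}. Closed sets containing A: {0, 2, 3, 4}, {0, 1, 2, 3, 4}.
Intersecting these: cl(A) = {0, 2, 3, 4}.
∂A = cl(A) ∖ int(A) = {0, 2, 3, 4} ∖ ∅ = {0, 2, 3, 4}.


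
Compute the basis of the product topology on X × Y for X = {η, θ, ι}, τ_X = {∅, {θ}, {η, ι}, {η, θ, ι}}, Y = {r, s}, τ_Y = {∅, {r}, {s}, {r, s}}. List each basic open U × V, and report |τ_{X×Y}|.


Basis B = {∅ × ∅, {θ} × {r}, {θ} × {s}, {η, ι} × {r}, {η, ι} × {s}, {θ} × {r, s}, {η, θ, ι} × {r}, {η, θ, ι} × {s}, {η, ι} × {r, s}, {η, θ, ι} × {r, s}}; |τ_{X×Y}| = 16.

Enumerate products U × V with U ∈ τ_X, V ∈ τ_Y (deduplicated):
  ∅ × ∅ = {} (∅)
  {θ} × {r} = {(θ,r)}
  {θ} × {s} = {(θ,s)}
  {η, ι} × {r} = {(η,r), (ι,r)}
  {η, ι} × {s} = {(η,s), (ι,s)}
  {θ} × {r, s} = {(θ,r), (θ,s)}
  {η, θ, ι} × {r} = {(η,r), (θ,r), (ι,r)}
  {η, θ, ι} × {s} = {(η,s), (θ,s), (ι,s)}
  {η, ι} × {r, s} = {(η,r), (η,s), (ι,r), (ι,s)}
  {η, θ, ι} × {r, s} = {(η,r), (η,s), (θ,r), (θ,s), (ι,r), (ι,s)}
These 10 distinct sets form the basis B.
Close under arbitrary unions to get τ_{X×Y}; counting gives |τ_{X×Y}| = 16.


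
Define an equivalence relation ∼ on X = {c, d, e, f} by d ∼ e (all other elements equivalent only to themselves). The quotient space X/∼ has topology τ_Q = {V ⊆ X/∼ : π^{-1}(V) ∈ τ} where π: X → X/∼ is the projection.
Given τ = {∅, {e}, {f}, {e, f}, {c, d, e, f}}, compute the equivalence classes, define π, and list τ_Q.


X/∼ = {[c], [d=e], [f]}; |τ_Q| = 3.

Equivalence classes: [c], [d=e], [f].
Quotient map π: X → X/∼ sends c ↦ [c], d ↦ [d=e], e ↦ [d=e], f ↦ [f].
For each subset V ⊆ X/∼, compute π^{-1}(V) ⊆ X and check whether π^{-1}(V) ∈ τ. V is open in τ_Q iff π^{-1}(V) ∈ τ.
  V = {}: π^{-1}(V) = ∅ ∈ τ ✓.
  V = {[c]}: π^{-1}(V) = {c} ∉ τ ✗.
  V = {[d=e]}: π^{-1}(V) = {d, e} ∉ τ ✗.
  V = {[c], [d=e]}: π^{-1}(V) = {c, d, e} ∉ τ ✗.
  V = {[f]}: π^{-1}(V) = {f} ∈ τ ✓.
  V = {[c], [f]}: π^{-1}(V) = {c, f} ∉ τ ✗.
  V = {[d=e], [f]}: π^{-1}(V) = {d, e, f} ∉ τ ✗.
  V = {[c], [d=e], [f]}: π^{-1}(V) = {c, d, e, f} ∈ τ ✓.
Open sets in the quotient: τ_Q = {{}, {[f]}, {[c], [d=e], [f]}} (3 elements).


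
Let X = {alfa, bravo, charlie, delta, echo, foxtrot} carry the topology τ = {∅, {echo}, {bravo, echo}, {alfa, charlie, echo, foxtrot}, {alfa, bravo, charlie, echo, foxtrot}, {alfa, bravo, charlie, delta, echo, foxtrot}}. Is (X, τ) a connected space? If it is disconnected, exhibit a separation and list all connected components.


(X, τ) is connected.

Find clopen sets (U ∈ τ with X ∖ U ∈ τ):
  U = ∅, X ∖ U = {alfa, bravo, charlie, delta, echo, foxtrot} — both open, so U is clopen.
  U = {alfa, bravo, charlie, delta, echo, foxtrot}, X ∖ U = ∅ — both open, so U is clopen.
Only trivial clopens (∅ and X) exist, so (X, τ) is connected.
Compute connected components by grouping points that agree on all clopens:
  component: {alfa, bravo, charlie, delta, echo, foxtrot}


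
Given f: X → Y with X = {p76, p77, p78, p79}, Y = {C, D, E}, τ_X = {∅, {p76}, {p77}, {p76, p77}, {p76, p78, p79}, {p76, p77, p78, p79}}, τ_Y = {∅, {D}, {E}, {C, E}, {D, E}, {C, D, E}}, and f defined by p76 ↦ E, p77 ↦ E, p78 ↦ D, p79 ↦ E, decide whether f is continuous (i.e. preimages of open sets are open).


f is NOT continuous.

Compute f^{-1}(U) for each U ∈ τ_Y:
  U = ∅: f^{-1}(U) = ∅ ∈ τ_X ✓.
  U = {D}: f^{-1}(U) = {p78} ∉ τ_X ✗.
  U = {E}: f^{-1}(U) = {p76, p77, p79} ∉ τ_X ✗.
  U = {C, E}: f^{-1}(U) = {p76, p77, p79} ∉ τ_X ✗.
  U = {D, E}: f^{-1}(U) = {p76, p77, p78, p79} ∈ τ_X ✓.
  U = {C, D, E}: f^{-1}(U) = {p76, p77, p78, p79} ∈ τ_X ✓.
Found U = {D} with f^{-1}(U) = {p78} not in τ_X. Therefore f is NOT continuous.


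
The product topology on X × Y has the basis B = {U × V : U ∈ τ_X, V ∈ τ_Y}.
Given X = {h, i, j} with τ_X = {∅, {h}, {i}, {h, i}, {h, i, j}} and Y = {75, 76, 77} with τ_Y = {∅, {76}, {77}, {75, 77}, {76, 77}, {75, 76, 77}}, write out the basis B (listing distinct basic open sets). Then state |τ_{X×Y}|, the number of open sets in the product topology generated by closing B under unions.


Basis B = {∅ × ∅, {h} × {76}, {h} × {77}, {i} × {76}, {i} × {77}, {h} × {75, 77}, {h} × {76, 77}, {h, i} × {76}, {h, i} × {77}, {i} × {75, 77}, {i} × {76, 77}, {h} × {75, 76, 77}, {h, i, j} × {76}, {h, i, j} × {77}, {i} × {75, 76, 77}, {h, i} × {75, 77}, {h, i} × {76, 77}, {h, i} × {75, 76, 77}, {h, i, j} × {75, 77}, {h, i, j} × {76, 77}, {h, i, j} × {75, 76, 77}}; |τ_{X×Y}| = 70.

Enumerate products U × V with U ∈ τ_X, V ∈ τ_Y (deduplicated):
  ∅ × ∅ = {} (∅)
  {h} × {76} = {(h,76)}
  {h} × {77} = {(h,77)}
  {i} × {76} = {(i,76)}
  {i} × {77} = {(i,77)}
  {h} × {75, 77} = {(h,75), (h,77)}
  {h} × {76, 77} = {(h,76), (h,77)}
  {h, i} × {76} = {(h,76), (i,76)}
  {h, i} × {77} = {(h,77), (i,77)}
  {i} × {75, 77} = {(i,75), (i,77)}
  {i} × {76, 77} = {(i,76), (i,77)}
  {h} × {75, 76, 77} = {(h,75), (h,76), (h,77)}
  {h, i, j} × {76} = {(h,76), (i,76), (j,76)}
  {h, i, j} × {77} = {(h,77), (i,77), (j,77)}
  {i} × {75, 76, 77} = {(i,75), (i,76), (i,77)}
  {h, i} × {75, 77} = {(h,75), (h,77), (i,75), (i,77)}
  {h, i} × {76, 77} = {(h,76), (h,77), (i,76), (i,77)}
  {h, i} × {75, 76, 77} = {(h,75), (h,76), (h,77), (i,75), (i,76), (i,77)}
  {h, i, j} × {75, 77} = {(h,75), (h,77), (i,75), (i,77), (j,75), (j,77)}
  {h, i, j} × {76, 77} = {(h,76), (h,77), (i,76), (i,77), (j,76), (j,77)}
  {h, i, j} × {75, 76, 77} = {(h,75), (h,76), (h,77), (i,75), (i,76), (i,77), (j,75), (j,76), (j,77)}
These 21 distinct sets form the basis B.
Close under arbitrary unions to get τ_{X×Y}; counting gives |τ_{X×Y}| = 70.


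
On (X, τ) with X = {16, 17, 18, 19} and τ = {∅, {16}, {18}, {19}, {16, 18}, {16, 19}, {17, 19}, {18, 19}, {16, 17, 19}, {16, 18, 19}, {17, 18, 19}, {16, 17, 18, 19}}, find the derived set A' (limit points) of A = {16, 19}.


A' = {17}

For each x ∈ X, list the open sets U ∈ τ with x ∈ U, then check whether U ∩ (A ∖ {x}) ≠ ∅ for every such U.
  x = 16: open {16} ∋ x has {16} ∩ (A ∖ {16}) = ∅, so x is NOT a limit point.
  x = 17: opens ∋ x are {17, 19}, {16, 17, 19}, {17, 18, 19}, {16, 17, 18, 19}; each meets A ∖ {17}, so x IS a limit point.
  x = 18: open {18} ∋ x has {18} ∩ (A ∖ {18}) = ∅, so x is NOT a limit point.
  x = 19: open {19} ∋ x has {19} ∩ (A ∖ {19}) = ∅, so x is NOT a limit point.
Collecting: A' = {17}.


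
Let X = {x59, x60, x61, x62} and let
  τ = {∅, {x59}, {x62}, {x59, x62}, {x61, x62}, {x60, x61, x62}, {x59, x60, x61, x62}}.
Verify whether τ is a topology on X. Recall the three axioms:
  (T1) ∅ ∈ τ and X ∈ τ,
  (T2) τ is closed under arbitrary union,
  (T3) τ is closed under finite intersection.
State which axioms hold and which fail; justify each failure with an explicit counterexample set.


τ is NOT a topology on X.

Axiom (T1): ∅ ∈ τ? Yes; X ∈ τ? Yes.
Axiom (T2/T3): check pairwise unions and intersections of members of τ.
Counterexample for (T2): {x59} ∪ {x61, x62} = {x59, x61, x62} ∉ τ. Therefore τ is NOT a topology.


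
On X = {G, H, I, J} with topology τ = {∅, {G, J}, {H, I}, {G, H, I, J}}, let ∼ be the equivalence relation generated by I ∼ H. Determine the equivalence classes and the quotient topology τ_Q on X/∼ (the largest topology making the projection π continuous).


X/∼ = {[G], [H=I], [J]}; |τ_Q| = 4.

Equivalence classes: [G], [H=I], [J].
Quotient map π: X → X/∼ sends G ↦ [G], H ↦ [H=I], I ↦ [H=I], J ↦ [J].
For each subset V ⊆ X/∼, compute π^{-1}(V) ⊆ X and check whether π^{-1}(V) ∈ τ. V is open in τ_Q iff π^{-1}(V) ∈ τ.
  V = {}: π^{-1}(V) = ∅ ∈ τ ✓.
  V = {[G]}: π^{-1}(V) = {G} ∉ τ ✗.
  V = {[H=I]}: π^{-1}(V) = {H, I} ∈ τ ✓.
  V = {[G], [H=I]}: π^{-1}(V) = {G, H, I} ∉ τ ✗.
  V = {[J]}: π^{-1}(V) = {J} ∉ τ ✗.
  V = {[G], [J]}: π^{-1}(V) = {G, J} ∈ τ ✓.
  V = {[H=I], [J]}: π^{-1}(V) = {H, I, J} ∉ τ ✗.
  V = {[G], [H=I], [J]}: π^{-1}(V) = {G, H, I, J} ∈ τ ✓.
Open sets in the quotient: τ_Q = {{}, {[H=I]}, {[G], [J]}, {[G], [H=I], [J]}} (4 elements).


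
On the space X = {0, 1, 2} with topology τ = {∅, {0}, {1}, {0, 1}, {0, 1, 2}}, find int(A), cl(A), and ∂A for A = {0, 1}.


int(A) = {0, 1}, cl(A) = {0, 1, 2}, ∂A = {2}.

Closed sets in (X, τ) are complements of opens:
  closed(X, τ) = {∅, {2}, {0, 2}, {1, 2}, {0, 1, 2}}.
int(A) = ⋃ {U ∈ τ : U ⊆ A}. Opens contained in A: ∅, {0}, {1}, {0, 1}.
Taking the union of these: int(A) = {0, 1}.
cl(A) = ⋂ {C closed : A ⊆ C}. Closed sets containing A: {0, 1, 2}.
Intersecting these: cl(A) = {0, 1, 2}.
∂A = cl(A) ∖ int(A) = {0, 1, 2} ∖ {0, 1} = {2}.


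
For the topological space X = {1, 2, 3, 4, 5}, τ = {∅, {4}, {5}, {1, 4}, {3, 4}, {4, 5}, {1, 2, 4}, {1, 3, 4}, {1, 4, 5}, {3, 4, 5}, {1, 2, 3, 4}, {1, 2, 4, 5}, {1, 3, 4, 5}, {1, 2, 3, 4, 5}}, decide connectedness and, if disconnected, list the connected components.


(X, τ) is disconnected; components = [{5}, {1, 2, 3, 4}].

Find clopen sets (U ∈ τ with X ∖ U ∈ τ):
  U = ∅, X ∖ U = {1, 2, 3, 4, 5} — both open, so U is clopen.
  U = {5}, X ∖ U = {1, 2, 3, 4} — both open, so U is clopen.
  U = {1, 2, 3, 4}, X ∖ U = {5} — both open, so U is clopen.
  U = {1, 2, 3, 4, 5}, X ∖ U = ∅ — both open, so U is clopen.
Nontrivial clopen(s) exist: e.g. {1, 2, 3, 4}. So (X, τ) is disconnected.
Compute connected components by grouping points that agree on all clopens:
  component: {5}
  component: {1, 2, 3, 4}


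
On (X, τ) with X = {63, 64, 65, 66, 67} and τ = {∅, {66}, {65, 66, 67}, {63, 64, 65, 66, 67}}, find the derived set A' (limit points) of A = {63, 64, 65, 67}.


A' = {63, 64, 65, 67}

For each x ∈ X, list the open sets U ∈ τ with x ∈ U, then check whether U ∩ (A ∖ {x}) ≠ ∅ for every such U.
  x = 63: opens ∋ x are {63, 64, 65, 66, 67}; each meets A ∖ {63}, so x IS a limit point.
  x = 64: opens ∋ x are {63, 64, 65, 66, 67}; each meets A ∖ {64}, so x IS a limit point.
  x = 65: opens ∋ x are {65, 66, 67}, {63, 64, 65, 66, 67}; each meets A ∖ {65}, so x IS a limit point.
  x = 66: open {66} ∋ x has {66} ∩ (A ∖ {66}) = ∅, so x is NOT a limit point.
  x = 67: opens ∋ x are {65, 66, 67}, {63, 64, 65, 66, 67}; each meets A ∖ {67}, so x IS a limit point.
Collecting: A' = {63, 64, 65, 67}.


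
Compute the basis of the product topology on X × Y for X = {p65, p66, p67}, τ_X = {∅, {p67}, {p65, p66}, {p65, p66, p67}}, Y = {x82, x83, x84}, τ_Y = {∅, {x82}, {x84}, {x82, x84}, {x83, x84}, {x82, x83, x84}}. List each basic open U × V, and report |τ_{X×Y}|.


Basis B = {∅ × ∅, {p67} × {x82}, {p67} × {x84}, {p65, p66} × {x82}, {p65, p66} × {x84}, {p67} × {x82, x84}, {p67} × {x83, x84}, {p65, p66, p67} × {x82}, {p65, p66, p67} × {x84}, {p67} × {x82, x83, x84}, {p65, p66} × {x82, x84}, {p65, p66} × {x83, x84}, {p65, p66} × {x82, x83, x84}, {p65, p66, p67} × {x82, x84}, {p65, p66, p67} × {x83, x84}, {p65, p66, p67} × {x82, x83, x84}}; |τ_{X×Y}| = 36.

Enumerate products U × V with U ∈ τ_X, V ∈ τ_Y (deduplicated):
  ∅ × ∅ = {} (∅)
  {p67} × {x82} = {(p67,x82)}
  {p67} × {x84} = {(p67,x84)}
  {p65, p66} × {x82} = {(p65,x82), (p66,x82)}
  {p65, p66} × {x84} = {(p65,x84), (p66,x84)}
  {p67} × {x82, x84} = {(p67,x82), (p67,x84)}
  {p67} × {x83, x84} = {(p67,x83), (p67,x84)}
  {p65, p66, p67} × {x82} = {(p65,x82), (p66,x82), (p67,x82)}
  {p65, p66, p67} × {x84} = {(p65,x84), (p66,x84), (p67,x84)}
  {p67} × {x82, x83, x84} = {(p67,x82), (p67,x83), (p67,x84)}
  {p65, p66} × {x82, x84} = {(p65,x82), (p65,x84), (p66,x82), (p66,x84)}
  {p65, p66} × {x83, x84} = {(p65,x83), (p65,x84), (p66,x83), (p66,x84)}
  {p65, p66} × {x82, x83, x84} = {(p65,x82), (p65,x83), (p65,x84), (p66,x82), (p66,x83), (p66,x84)}
  {p65, p66, p67} × {x82, x84} = {(p65,x82), (p65,x84), (p66,x82), (p66,x84), (p67,x82), (p67,x84)}
  {p65, p66, p67} × {x83, x84} = {(p65,x83), (p65,x84), (p66,x83), (p66,x84), (p67,x83), (p67,x84)}
  {p65, p66, p67} × {x82, x83, x84} = {(p65,x82), (p65,x83), (p65,x84), (p66,x82), (p66,x83), (p66,x84), (p67,x82), (p67,x83), (p67,x84)}
These 16 distinct sets form the basis B.
Close under arbitrary unions to get τ_{X×Y}; counting gives |τ_{X×Y}| = 36.


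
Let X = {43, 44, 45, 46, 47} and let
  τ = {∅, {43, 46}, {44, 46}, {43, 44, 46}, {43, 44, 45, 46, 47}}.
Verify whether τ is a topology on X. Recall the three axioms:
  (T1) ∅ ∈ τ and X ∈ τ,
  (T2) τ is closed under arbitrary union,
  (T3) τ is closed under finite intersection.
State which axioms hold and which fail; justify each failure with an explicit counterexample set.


τ is NOT a topology on X.

Axiom (T1): ∅ ∈ τ? Yes; X ∈ τ? Yes.
Axiom (T2/T3): check pairwise unions and intersections of members of τ.
Counterexample for (T3): {43, 46} ∩ {44, 46} = {46} ∉ τ. Therefore τ is NOT a topology.


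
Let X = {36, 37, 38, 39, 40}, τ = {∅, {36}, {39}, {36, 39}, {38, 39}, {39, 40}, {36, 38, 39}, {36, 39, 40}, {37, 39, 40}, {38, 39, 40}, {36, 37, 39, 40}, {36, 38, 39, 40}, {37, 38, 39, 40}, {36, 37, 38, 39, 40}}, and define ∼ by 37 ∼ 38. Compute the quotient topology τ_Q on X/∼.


X/∼ = {[36], [37=38], [39], [40]}; |τ_Q| = 8.

Equivalence classes: [36], [37=38], [39], [40].
Quotient map π: X → X/∼ sends 36 ↦ [36], 37 ↦ [37=38], 38 ↦ [37=38], 39 ↦ [39], 40 ↦ [40].
For each subset V ⊆ X/∼, compute π^{-1}(V) ⊆ X and check whether π^{-1}(V) ∈ τ. V is open in τ_Q iff π^{-1}(V) ∈ τ.
  V = {}: π^{-1}(V) = ∅ ∈ τ ✓.
  V = {[36]}: π^{-1}(V) = {36} ∈ τ ✓.
  V = {[37=38]}: π^{-1}(V) = {37, 38} ∉ τ ✗.
  V = {[36], [37=38]}: π^{-1}(V) = {36, 37, 38} ∉ τ ✗.
  V = {[39]}: π^{-1}(V) = {39} ∈ τ ✓.
  V = {[36], [39]}: π^{-1}(V) = {36, 39} ∈ τ ✓.
  V = {[37=38], [39]}: π^{-1}(V) = {37, 38, 39} ∉ τ ✗.
  V = {[36], [37=38], [39]}: π^{-1}(V) = {36, 37, 38, 39} ∉ τ ✗.
  V = {[40]}: π^{-1}(V) = {40} ∉ τ ✗.
  V = {[36], [40]}: π^{-1}(V) = {36, 40} ∉ τ ✗.
  V = {[37=38], [40]}: π^{-1}(V) = {37, 38, 40} ∉ τ ✗.
  V = {[36], [37=38], [40]}: π^{-1}(V) = {36, 37, 38, 40} ∉ τ ✗.
  V = {[39], [40]}: π^{-1}(V) = {39, 40} ∈ τ ✓.
  V = {[36], [39], [40]}: π^{-1}(V) = {36, 39, 40} ∈ τ ✓.
  V = {[37=38], [39], [40]}: π^{-1}(V) = {37, 38, 39, 40} ∈ τ ✓.
  V = {[36], [37=38], [39], [40]}: π^{-1}(V) = {36, 37, 38, 39, 40} ∈ τ ✓.
Open sets in the quotient: τ_Q = {{}, {[36]}, {[39]}, {[36], [39]}, {[39], [40]}, {[36], [39], [40]}, {[37=38], [39], [40]}, {[36], [37=38], [39], [40]}} (8 elements).


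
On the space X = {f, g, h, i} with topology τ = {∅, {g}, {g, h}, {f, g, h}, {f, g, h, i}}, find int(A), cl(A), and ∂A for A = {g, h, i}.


int(A) = {g, h}, cl(A) = {f, g, h, i}, ∂A = {f, i}.

Closed sets in (X, τ) are complements of opens:
  closed(X, τ) = {∅, {i}, {f, i}, {f, h, i}, {f, g, h, i}}.
int(A) = ⋃ {U ∈ τ : U ⊆ A}. Opens contained in A: ∅, {g}, {g, h}.
Taking the union of these: int(A) = {g, h}.
cl(A) = ⋂ {C closed : A ⊆ C}. Closed sets containing A: {f, g, h, i}.
Intersecting these: cl(A) = {f, g, h, i}.
∂A = cl(A) ∖ int(A) = {f, g, h, i} ∖ {g, h} = {f, i}.


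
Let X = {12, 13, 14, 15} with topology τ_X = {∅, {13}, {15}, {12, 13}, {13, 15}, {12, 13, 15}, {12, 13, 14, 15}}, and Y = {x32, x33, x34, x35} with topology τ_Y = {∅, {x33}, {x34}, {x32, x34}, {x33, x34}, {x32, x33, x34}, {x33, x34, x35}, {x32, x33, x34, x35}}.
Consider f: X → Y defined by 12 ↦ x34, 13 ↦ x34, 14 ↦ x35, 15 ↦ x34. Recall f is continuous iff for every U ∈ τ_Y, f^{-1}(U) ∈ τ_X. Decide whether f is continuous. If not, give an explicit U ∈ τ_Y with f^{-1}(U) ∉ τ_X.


f IS continuous.

Compute f^{-1}(U) for each U ∈ τ_Y:
  U = ∅: f^{-1}(U) = ∅ ∈ τ_X ✓.
  U = {x33}: f^{-1}(U) = ∅ ∈ τ_X ✓.
  U = {x34}: f^{-1}(U) = {12, 13, 15} ∈ τ_X ✓.
  U = {x32, x34}: f^{-1}(U) = {12, 13, 15} ∈ τ_X ✓.
  U = {x33, x34}: f^{-1}(U) = {12, 13, 15} ∈ τ_X ✓.
  U = {x32, x33, x34}: f^{-1}(U) = {12, 13, 15} ∈ τ_X ✓.
  U = {x33, x34, x35}: f^{-1}(U) = {12, 13, 14, 15} ∈ τ_X ✓.
  U = {x32, x33, x34, x35}: f^{-1}(U) = {12, 13, 14, 15} ∈ τ_X ✓.
Every preimage lies in τ_X, so f IS continuous.


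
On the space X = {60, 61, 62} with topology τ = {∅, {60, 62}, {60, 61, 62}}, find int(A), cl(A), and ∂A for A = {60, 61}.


int(A) = ∅, cl(A) = {60, 61, 62}, ∂A = {60, 61, 62}.

Closed sets in (X, τ) are complements of opens:
  closed(X, τ) = {∅, {61}, {60, 61, 62}}.
int(A) = ⋃ {U ∈ τ : U ⊆ A}. Opens contained in A: ∅.
Taking the union of these: int(A) = ∅.
cl(A) = ⋂ {C closed : A ⊆ C}. Closed sets containing A: {60, 61, 62}.
Intersecting these: cl(A) = {60, 61, 62}.
∂A = cl(A) ∖ int(A) = {60, 61, 62} ∖ ∅ = {60, 61, 62}.


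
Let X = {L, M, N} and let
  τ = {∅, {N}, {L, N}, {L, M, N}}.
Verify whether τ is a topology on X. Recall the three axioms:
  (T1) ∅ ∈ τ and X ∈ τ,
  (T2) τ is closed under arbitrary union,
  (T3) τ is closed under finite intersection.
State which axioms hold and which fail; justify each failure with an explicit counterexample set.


τ IS a topology on X.

Axiom (T1): ∅ ∈ τ? Yes; X ∈ τ? Yes.
Axiom (T2/T3): check pairwise unions and intersections of members of τ.
All pairwise intersections and unions checked — each lies in τ. Therefore τ satisfies (T1), (T2), (T3): it IS a topology on X.


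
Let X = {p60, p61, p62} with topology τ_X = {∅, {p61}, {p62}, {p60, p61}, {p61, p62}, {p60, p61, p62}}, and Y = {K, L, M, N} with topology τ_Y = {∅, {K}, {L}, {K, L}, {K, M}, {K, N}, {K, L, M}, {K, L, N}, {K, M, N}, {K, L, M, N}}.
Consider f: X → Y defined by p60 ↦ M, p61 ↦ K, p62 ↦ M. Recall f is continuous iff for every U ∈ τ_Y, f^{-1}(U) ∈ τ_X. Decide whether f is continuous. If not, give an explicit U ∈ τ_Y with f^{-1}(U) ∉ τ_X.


f IS continuous.

Compute f^{-1}(U) for each U ∈ τ_Y:
  U = ∅: f^{-1}(U) = ∅ ∈ τ_X ✓.
  U = {K}: f^{-1}(U) = {p61} ∈ τ_X ✓.
  U = {L}: f^{-1}(U) = ∅ ∈ τ_X ✓.
  U = {K, L}: f^{-1}(U) = {p61} ∈ τ_X ✓.
  U = {K, M}: f^{-1}(U) = {p60, p61, p62} ∈ τ_X ✓.
  U = {K, N}: f^{-1}(U) = {p61} ∈ τ_X ✓.
  U = {K, L, M}: f^{-1}(U) = {p60, p61, p62} ∈ τ_X ✓.
  U = {K, L, N}: f^{-1}(U) = {p61} ∈ τ_X ✓.
  U = {K, M, N}: f^{-1}(U) = {p60, p61, p62} ∈ τ_X ✓.
  U = {K, L, M, N}: f^{-1}(U) = {p60, p61, p62} ∈ τ_X ✓.
Every preimage lies in τ_X, so f IS continuous.


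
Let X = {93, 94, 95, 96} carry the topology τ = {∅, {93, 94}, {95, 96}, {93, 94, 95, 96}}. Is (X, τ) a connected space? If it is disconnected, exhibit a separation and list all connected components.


(X, τ) is disconnected; components = [{93, 94}, {95, 96}].

Find clopen sets (U ∈ τ with X ∖ U ∈ τ):
  U = ∅, X ∖ U = {93, 94, 95, 96} — both open, so U is clopen.
  U = {93, 94}, X ∖ U = {95, 96} — both open, so U is clopen.
  U = {95, 96}, X ∖ U = {93, 94} — both open, so U is clopen.
  U = {93, 94, 95, 96}, X ∖ U = ∅ — both open, so U is clopen.
Nontrivial clopen(s) exist: e.g. {93, 94}. So (X, τ) is disconnected.
Compute connected components by grouping points that agree on all clopens:
  component: {93, 94}
  component: {95, 96}


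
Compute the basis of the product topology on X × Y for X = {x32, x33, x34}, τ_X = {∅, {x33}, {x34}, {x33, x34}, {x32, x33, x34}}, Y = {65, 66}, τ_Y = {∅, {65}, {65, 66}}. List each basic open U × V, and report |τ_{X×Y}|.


Basis B = {∅ × ∅, {x33} × {65}, {x34} × {65}, {x33} × {65, 66}, {x33, x34} × {65}, {x34} × {65, 66}, {x32, x33, x34} × {65}, {x33, x34} × {65, 66}, {x32, x33, x34} × {65, 66}}; |τ_{X×Y}| = 14.

Enumerate products U × V with U ∈ τ_X, V ∈ τ_Y (deduplicated):
  ∅ × ∅ = {} (∅)
  {x33} × {65} = {(x33,65)}
  {x34} × {65} = {(x34,65)}
  {x33} × {65, 66} = {(x33,65), (x33,66)}
  {x33, x34} × {65} = {(x33,65), (x34,65)}
  {x34} × {65, 66} = {(x34,65), (x34,66)}
  {x32, x33, x34} × {65} = {(x32,65), (x33,65), (x34,65)}
  {x33, x34} × {65, 66} = {(x33,65), (x33,66), (x34,65), (x34,66)}
  {x32, x33, x34} × {65, 66} = {(x32,65), (x32,66), (x33,65), (x33,66), (x34,65), (x34,66)}
These 9 distinct sets form the basis B.
Close under arbitrary unions to get τ_{X×Y}; counting gives |τ_{X×Y}| = 14.


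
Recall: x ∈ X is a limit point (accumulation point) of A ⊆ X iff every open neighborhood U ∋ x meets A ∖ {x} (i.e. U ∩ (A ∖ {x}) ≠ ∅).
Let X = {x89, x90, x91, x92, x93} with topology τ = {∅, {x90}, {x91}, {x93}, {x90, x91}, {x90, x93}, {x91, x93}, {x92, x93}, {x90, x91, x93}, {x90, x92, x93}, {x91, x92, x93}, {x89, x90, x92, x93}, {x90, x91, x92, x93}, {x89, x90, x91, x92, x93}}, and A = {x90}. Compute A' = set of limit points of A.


A' = {x89}

For each x ∈ X, list the open sets U ∈ τ with x ∈ U, then check whether U ∩ (A ∖ {x}) ≠ ∅ for every such U.
  x = x89: opens ∋ x are {x89, x90, x92, x93}, {x89, x90, x91, x92, x93}; each meets A ∖ {x89}, so x IS a limit point.
  x = x90: open {x90} ∋ x has {x90} ∩ (A ∖ {x90}) = ∅, so x is NOT a limit point.
  x = x91: open {x91} ∋ x has {x91} ∩ (A ∖ {x91}) = ∅, so x is NOT a limit point.
  x = x92: open {x92, x93} ∋ x has {x92, x93} ∩ (A ∖ {x92}) = ∅, so x is NOT a limit point.
  x = x93: open {x93} ∋ x has {x93} ∩ (A ∖ {x93}) = ∅, so x is NOT a limit point.
Collecting: A' = {x89}.


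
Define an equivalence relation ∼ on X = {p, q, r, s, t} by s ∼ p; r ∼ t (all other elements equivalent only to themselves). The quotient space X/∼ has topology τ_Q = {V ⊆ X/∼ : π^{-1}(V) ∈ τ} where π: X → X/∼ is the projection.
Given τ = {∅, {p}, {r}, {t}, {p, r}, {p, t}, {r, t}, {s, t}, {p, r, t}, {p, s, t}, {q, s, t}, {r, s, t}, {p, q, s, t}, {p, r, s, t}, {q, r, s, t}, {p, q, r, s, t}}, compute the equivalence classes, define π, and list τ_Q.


X/∼ = {[p=s], [q], [r=t]}; |τ_Q| = 4.

Equivalence classes: [p=s], [q], [r=t].
Quotient map π: X → X/∼ sends p ↦ [p=s], q ↦ [q], r ↦ [r=t], s ↦ [p=s], t ↦ [r=t].
For each subset V ⊆ X/∼, compute π^{-1}(V) ⊆ X and check whether π^{-1}(V) ∈ τ. V is open in τ_Q iff π^{-1}(V) ∈ τ.
  V = {}: π^{-1}(V) = ∅ ∈ τ ✓.
  V = {[p=s]}: π^{-1}(V) = {p, s} ∉ τ ✗.
  V = {[q]}: π^{-1}(V) = {q} ∉ τ ✗.
  V = {[p=s], [q]}: π^{-1}(V) = {p, q, s} ∉ τ ✗.
  V = {[r=t]}: π^{-1}(V) = {r, t} ∈ τ ✓.
  V = {[p=s], [r=t]}: π^{-1}(V) = {p, r, s, t} ∈ τ ✓.
  V = {[q], [r=t]}: π^{-1}(V) = {q, r, t} ∉ τ ✗.
  V = {[p=s], [q], [r=t]}: π^{-1}(V) = {p, q, r, s, t} ∈ τ ✓.
Open sets in the quotient: τ_Q = {{}, {[r=t]}, {[p=s], [r=t]}, {[p=s], [q], [r=t]}} (4 elements).


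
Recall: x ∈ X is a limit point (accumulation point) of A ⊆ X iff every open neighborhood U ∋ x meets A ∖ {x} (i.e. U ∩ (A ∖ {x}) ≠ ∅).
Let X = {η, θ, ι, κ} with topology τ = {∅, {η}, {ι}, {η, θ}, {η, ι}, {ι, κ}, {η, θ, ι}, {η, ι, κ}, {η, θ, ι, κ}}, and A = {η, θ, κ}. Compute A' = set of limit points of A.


A' = {θ}

For each x ∈ X, list the open sets U ∈ τ with x ∈ U, then check whether U ∩ (A ∖ {x}) ≠ ∅ for every such U.
  x = η: open {η} ∋ x has {η} ∩ (A ∖ {η}) = ∅, so x is NOT a limit point.
  x = θ: opens ∋ x are {η, θ}, {η, θ, ι}, {η, θ, ι, κ}; each meets A ∖ {θ}, so x IS a limit point.
  x = ι: open {ι} ∋ x has {ι} ∩ (A ∖ {ι}) = ∅, so x is NOT a limit point.
  x = κ: open {ι, κ} ∋ x has {ι, κ} ∩ (A ∖ {κ}) = ∅, so x is NOT a limit point.
Collecting: A' = {θ}.


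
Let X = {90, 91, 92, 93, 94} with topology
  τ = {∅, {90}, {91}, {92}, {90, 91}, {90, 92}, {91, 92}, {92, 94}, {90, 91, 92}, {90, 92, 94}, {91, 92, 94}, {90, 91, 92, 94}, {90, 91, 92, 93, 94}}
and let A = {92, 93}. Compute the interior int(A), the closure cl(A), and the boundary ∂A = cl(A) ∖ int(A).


int(A) = {92}, cl(A) = {92, 93, 94}, ∂A = {93, 94}.

Closed sets in (X, τ) are complements of opens:
  closed(X, τ) = {∅, {93}, {90, 93}, {91, 93}, {93, 94}, {90, 91, 93}, {90, 93, 94}, {91, 93, 94}, {92, 93, 94}, {90, 91, 93, 94}, {90, 92, 93, 94}, {91, 92, 93, 94}, {90, 91, 92, 93, 94}}.
int(A) = ⋃ {U ∈ τ : U ⊆ A}. Opens contained in A: ∅, {92}.
Taking the union of these: int(A) = {92}.
cl(A) = ⋂ {C closed : A ⊆ C}. Closed sets containing A: {92, 93, 94}, {90, 92, 93, 94}, {91, 92, 93, 94}, {90, 91, 92, 93, 94}.
Intersecting these: cl(A) = {92, 93, 94}.
∂A = cl(A) ∖ int(A) = {92, 93, 94} ∖ {92} = {93, 94}.


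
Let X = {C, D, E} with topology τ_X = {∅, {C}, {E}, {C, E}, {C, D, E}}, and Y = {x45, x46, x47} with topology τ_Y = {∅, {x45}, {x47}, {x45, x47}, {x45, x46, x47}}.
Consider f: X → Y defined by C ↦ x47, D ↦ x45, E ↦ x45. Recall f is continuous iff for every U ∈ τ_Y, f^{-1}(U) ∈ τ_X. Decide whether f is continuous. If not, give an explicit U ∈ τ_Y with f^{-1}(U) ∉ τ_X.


f is NOT continuous.

Compute f^{-1}(U) for each U ∈ τ_Y:
  U = ∅: f^{-1}(U) = ∅ ∈ τ_X ✓.
  U = {x45}: f^{-1}(U) = {D, E} ∉ τ_X ✗.
  U = {x47}: f^{-1}(U) = {C} ∈ τ_X ✓.
  U = {x45, x47}: f^{-1}(U) = {C, D, E} ∈ τ_X ✓.
  U = {x45, x46, x47}: f^{-1}(U) = {C, D, E} ∈ τ_X ✓.
Found U = {x45} with f^{-1}(U) = {D, E} not in τ_X. Therefore f is NOT continuous.


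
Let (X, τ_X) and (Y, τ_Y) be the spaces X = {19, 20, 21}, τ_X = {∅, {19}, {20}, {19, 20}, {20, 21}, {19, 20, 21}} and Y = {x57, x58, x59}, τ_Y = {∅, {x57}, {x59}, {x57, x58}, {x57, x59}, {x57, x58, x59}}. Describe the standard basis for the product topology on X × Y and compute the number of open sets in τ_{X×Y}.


Basis B = {∅ × ∅, {19} × {x57}, {19} × {x59}, {20} × {x57}, {20} × {x59}, {19} × {x57, x58}, {19} × {x57, x59}, {19, 20} × {x57}, {19, 20} × {x59}, {20} × {x57, x58}, {20} × {x57, x59}, {20, 21} × {x57}, {20, 21} × {x59}, {19} × {x57, x58, x59}, {19, 20, 21} × {x57}, {19, 20, 21} × {x59}, {20} × {x57, x58, x59}, {19, 20} × {x57, x58}, {19, 20} × {x57, x59}, {20, 21} × {x57, x58}, {20, 21} × {x57, x59}, {19, 20} × {x57, x58, x59}, {19, 20, 21} × {x57, x58}, {19, 20, 21} × {x57, x59}, {20, 21} × {x57, x58, x59}, {19, 20, 21} × {x57, x58, x59}}; |τ_{X×Y}| = 108.

Enumerate products U × V with U ∈ τ_X, V ∈ τ_Y (deduplicated):
  ∅ × ∅ = {} (∅)
  {19} × {x57} = {(19,x57)}
  {19} × {x59} = {(19,x59)}
  {20} × {x57} = {(20,x57)}
  {20} × {x59} = {(20,x59)}
  {19} × {x57, x58} = {(19,x57), (19,x58)}
  {19} × {x57, x59} = {(19,x57), (19,x59)}
  {19, 20} × {x57} = {(19,x57), (20,x57)}
  {19, 20} × {x59} = {(19,x59), (20,x59)}
  {20} × {x57, x58} = {(20,x57), (20,x58)}
  {20} × {x57, x59} = {(20,x57), (20,x59)}
  {20, 21} × {x57} = {(20,x57), (21,x57)}
  {20, 21} × {x59} = {(20,x59), (21,x59)}
  {19} × {x57, x58, x59} = {(19,x57), (19,x58), (19,x59)}
  {19, 20, 21} × {x57} = {(19,x57), (20,x57), (21,x57)}
  {19, 20, 21} × {x59} = {(19,x59), (20,x59), (21,x59)}
  {20} × {x57, x58, x59} = {(20,x57), (20,x58), (20,x59)}
  {19, 20} × {x57, x58} = {(19,x57), (19,x58), (20,x57), (20,x58)}
  {19, 20} × {x57, x59} = {(19,x57), (19,x59), (20,x57), (20,x59)}
  {20, 21} × {x57, x58} = {(20,x57), (20,x58), (21,x57), (21,x58)}
  {20, 21} × {x57, x59} = {(20,x57), (20,x59), (21,x57), (21,x59)}
  {19, 20} × {x57, x58, x59} = {(19,x57), (19,x58), (19,x59), (20,x57), (20,x58), (20,x59)}
  {19, 20, 21} × {x57, x58} = {(19,x57), (19,x58), (20,x57), (20,x58), (21,x57), (21,x58)}
  {19, 20, 21} × {x57, x59} = {(19,x57), (19,x59), (20,x57), (20,x59), (21,x57), (21,x59)}
  {20, 21} × {x57, x58, x59} = {(20,x57), (20,x58), (20,x59), (21,x57), (21,x58), (21,x59)}
  {19, 20, 21} × {x57, x58, x59} = {(19,x57), (19,x58), (19,x59), (20,x57), (20,x58), (20,x59), (21,x57), (21,x58), (21,x59)}
These 26 distinct sets form the basis B.
Close under arbitrary unions to get τ_{X×Y}; counting gives |τ_{X×Y}| = 108.


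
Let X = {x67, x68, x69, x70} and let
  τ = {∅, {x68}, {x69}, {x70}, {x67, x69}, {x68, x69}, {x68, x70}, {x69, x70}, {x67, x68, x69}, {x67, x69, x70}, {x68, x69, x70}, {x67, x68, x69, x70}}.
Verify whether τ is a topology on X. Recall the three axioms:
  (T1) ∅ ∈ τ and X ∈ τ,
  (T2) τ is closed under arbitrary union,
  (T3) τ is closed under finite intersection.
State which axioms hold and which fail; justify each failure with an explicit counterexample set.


τ IS a topology on X.

Axiom (T1): ∅ ∈ τ? Yes; X ∈ τ? Yes.
Axiom (T2/T3): check pairwise unions and intersections of members of τ.
All pairwise intersections and unions checked — each lies in τ. Therefore τ satisfies (T1), (T2), (T3): it IS a topology on X.


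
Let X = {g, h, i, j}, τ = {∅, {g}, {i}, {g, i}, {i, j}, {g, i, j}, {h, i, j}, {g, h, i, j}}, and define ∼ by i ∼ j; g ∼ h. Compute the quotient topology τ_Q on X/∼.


X/∼ = {[g=h], [i=j]}; |τ_Q| = 3.

Equivalence classes: [g=h], [i=j].
Quotient map π: X → X/∼ sends g ↦ [g=h], h ↦ [g=h], i ↦ [i=j], j ↦ [i=j].
For each subset V ⊆ X/∼, compute π^{-1}(V) ⊆ X and check whether π^{-1}(V) ∈ τ. V is open in τ_Q iff π^{-1}(V) ∈ τ.
  V = {}: π^{-1}(V) = ∅ ∈ τ ✓.
  V = {[g=h]}: π^{-1}(V) = {g, h} ∉ τ ✗.
  V = {[i=j]}: π^{-1}(V) = {i, j} ∈ τ ✓.
  V = {[g=h], [i=j]}: π^{-1}(V) = {g, h, i, j} ∈ τ ✓.
Open sets in the quotient: τ_Q = {{}, {[i=j]}, {[g=h], [i=j]}} (3 elements).


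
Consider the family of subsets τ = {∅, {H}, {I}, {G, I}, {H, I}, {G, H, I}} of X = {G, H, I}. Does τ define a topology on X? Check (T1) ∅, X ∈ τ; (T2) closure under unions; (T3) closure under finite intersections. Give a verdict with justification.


τ IS a topology on X.

Axiom (T1): ∅ ∈ τ? Yes; X ∈ τ? Yes.
Axiom (T2/T3): check pairwise unions and intersections of members of τ.
All pairwise intersections and unions checked — each lies in τ. Therefore τ satisfies (T1), (T2), (T3): it IS a topology on X.


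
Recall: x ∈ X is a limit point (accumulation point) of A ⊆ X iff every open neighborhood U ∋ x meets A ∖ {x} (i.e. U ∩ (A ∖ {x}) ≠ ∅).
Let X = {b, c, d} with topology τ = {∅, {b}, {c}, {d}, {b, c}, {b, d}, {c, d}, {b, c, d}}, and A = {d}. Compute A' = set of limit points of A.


A' = ∅

For each x ∈ X, list the open sets U ∈ τ with x ∈ U, then check whether U ∩ (A ∖ {x}) ≠ ∅ for every such U.
  x = b: open {b} ∋ x has {b} ∩ (A ∖ {b}) = ∅, so x is NOT a limit point.
  x = c: open {c} ∋ x has {c} ∩ (A ∖ {c}) = ∅, so x is NOT a limit point.
  x = d: open {d} ∋ x has {d} ∩ (A ∖ {d}) = ∅, so x is NOT a limit point.
Collecting: A' = ∅.


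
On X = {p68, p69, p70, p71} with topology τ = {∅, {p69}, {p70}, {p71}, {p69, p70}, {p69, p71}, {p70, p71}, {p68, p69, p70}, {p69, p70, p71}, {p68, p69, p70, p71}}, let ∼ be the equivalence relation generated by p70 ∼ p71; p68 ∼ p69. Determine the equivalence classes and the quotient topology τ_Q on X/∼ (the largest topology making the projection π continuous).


X/∼ = {[p68=p69], [p70=p71]}; |τ_Q| = 3.

Equivalence classes: [p68=p69], [p70=p71].
Quotient map π: X → X/∼ sends p68 ↦ [p68=p69], p69 ↦ [p68=p69], p70 ↦ [p70=p71], p71 ↦ [p70=p71].
For each subset V ⊆ X/∼, compute π^{-1}(V) ⊆ X and check whether π^{-1}(V) ∈ τ. V is open in τ_Q iff π^{-1}(V) ∈ τ.
  V = {}: π^{-1}(V) = ∅ ∈ τ ✓.
  V = {[p68=p69]}: π^{-1}(V) = {p68, p69} ∉ τ ✗.
  V = {[p70=p71]}: π^{-1}(V) = {p70, p71} ∈ τ ✓.
  V = {[p68=p69], [p70=p71]}: π^{-1}(V) = {p68, p69, p70, p71} ∈ τ ✓.
Open sets in the quotient: τ_Q = {{}, {[p70=p71]}, {[p68=p69], [p70=p71]}} (3 elements).
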